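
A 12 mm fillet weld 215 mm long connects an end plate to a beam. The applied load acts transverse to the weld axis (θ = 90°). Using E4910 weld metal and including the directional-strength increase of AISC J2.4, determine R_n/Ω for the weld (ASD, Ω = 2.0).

E49XX → F_EXX = 490 MPa.
t_e = 0.707 × 12 = 8.484 mm; A_we = 8.484 × 215 = 1824 mm².
Directional factor: 1.0 + 0.5 sin^1.5(90°) = 1.5.
F_nw = 0.6 × 490 × 1.5 = 441 MPa.
R_n/Ω = (441 × 1824) / 2.0 × 10⁻³ = 402.2 kN.

R_n/Ω ≈ 402 kN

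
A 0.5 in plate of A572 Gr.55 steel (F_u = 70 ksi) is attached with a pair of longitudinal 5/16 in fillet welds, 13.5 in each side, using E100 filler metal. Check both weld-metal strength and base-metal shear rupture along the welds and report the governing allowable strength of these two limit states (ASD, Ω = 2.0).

R_n/Ω ≈ 179 kip (weld metal governs)

E100XX → F_EXX = 100 ksi.
t_e = 0.707 × 0.3125 = 0.2209 in; L = 27 in.
Weld metal: R_n/Ω = (1/2.0) × 0.6 × 100 × 0.2209 × 27 = 179 kip.
Base metal (shear rupture): R_n/Ω = (1/2.0) × 0.6 × 70 × 0.5 × 27 = 283.5 kip.
Governing: weld metal.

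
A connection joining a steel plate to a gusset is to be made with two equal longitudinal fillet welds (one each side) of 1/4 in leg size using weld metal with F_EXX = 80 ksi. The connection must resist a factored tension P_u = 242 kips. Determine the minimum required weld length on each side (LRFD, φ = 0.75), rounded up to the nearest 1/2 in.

L = 19.5 in on each side

Throat t_e = 0.707 × 0.25 = 0.1767 in.
φr_n = 0.75 × 0.6 × 80 × 0.1767 = 6.363 kips/in.
L_req = P_u / φr_n = 242 / 6.363 = 38.03 in total.
Per side: 38.03 / 2 = 19.02 in.
Round up → use L = 19.5 in on each side.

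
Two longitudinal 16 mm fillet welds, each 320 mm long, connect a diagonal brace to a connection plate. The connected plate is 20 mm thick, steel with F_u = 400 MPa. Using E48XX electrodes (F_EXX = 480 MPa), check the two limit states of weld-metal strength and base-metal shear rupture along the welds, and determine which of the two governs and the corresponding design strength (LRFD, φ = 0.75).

φR_n ≈ 1560 kN (weld metal governs)

t_e = 0.707 × 16 = 11.31 mm; L = 640 mm.
Weld metal: φR_n = 0.75 × 0.6 × 480 × 11.31 × 640 × 10⁻³ = 1564 kN.
Base metal (shear rupture): φR_n = 0.75 × 0.6 × 400 × 20 × 640 × 10⁻³ = 2304 kN.
Governing: weld metal.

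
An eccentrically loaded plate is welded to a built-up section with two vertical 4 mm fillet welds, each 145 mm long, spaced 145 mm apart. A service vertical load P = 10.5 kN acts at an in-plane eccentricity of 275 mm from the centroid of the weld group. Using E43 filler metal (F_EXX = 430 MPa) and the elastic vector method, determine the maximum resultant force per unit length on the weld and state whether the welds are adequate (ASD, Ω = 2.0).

f_max ≈ 173 N/mm; adequate

Total weld length L_w = 290 mm. Treat welds as unit-width lines.
Polar moment about centroid: J = 2[d³/12 + d(b/2)²] = 2[145³/12 + 145×72.5²] = 2032000 mm³.
Direct shear f_v = P/L_w = 10.5×10³ / 290 = 36.21 N/mm (vertical).
Torsion M = P·e = 10.5×10³ × 275 = 2887500 N·mm.
Critical point at (x, y) = (72.5, 72.5) from centroid. f_tx = M·y/J = 103 N/mm; f_ty = M·x/J = 103 N/mm.
Resultant f_max = √[f_tx² + (f_v + f_ty)²] = √[103² + (36.21 + 103)²] = 173.2 N/mm.
Capacity per unit length: r_n/Ω = (1/2.0) × 0.6 × 430 × (0.707 × 4) = 364.8 N/mm.
173.2 ≤ 364.8 → adequate.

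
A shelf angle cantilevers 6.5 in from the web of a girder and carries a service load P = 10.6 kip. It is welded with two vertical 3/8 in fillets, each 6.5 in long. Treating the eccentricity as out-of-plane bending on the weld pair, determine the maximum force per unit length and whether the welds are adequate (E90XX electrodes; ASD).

E90XX → F_EXX = 90 ksi.
L_w = 2 × 6.5 = 13 in; section modulus (unit throat) S = 2 × L²/6 = 14.08 in².
Direct shear f_v = P/L_w = 10.6/13 = 0.8154 kip/in.
Moment M = P × e = 10.6 × 6.5 = 68.9 kip·in; bending f_b = M/S = 4.892 kip/in.
f_max = √(f_v² + f_b²) = √(0.8154² + 4.892²) = 4.96 kip/in.
r_n/Ω = (1/2.0) × 0.6 × 90 × (0.707 × 0.375) = 7.158 kip/in → adequate.

f_max ≈ 4.96 kip/in; adequate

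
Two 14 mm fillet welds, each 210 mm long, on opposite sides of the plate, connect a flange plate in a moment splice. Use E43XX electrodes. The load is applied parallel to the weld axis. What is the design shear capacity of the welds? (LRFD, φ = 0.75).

φR_n ≈ 804 kN

E43XX → F_EXX = 430 MPa.
Effective throat t_e = 0.707 × 14 = 9.898 mm.
Total length L = 420 mm; A_we = 9.898 × 420 = 4157 mm².
F_nw = 0.6 F_EXX = 0.6 × 430 = 258 MPa.
φR_n = 0.75 × 258 × 4157 × 10⁻³ = 804.4 kN.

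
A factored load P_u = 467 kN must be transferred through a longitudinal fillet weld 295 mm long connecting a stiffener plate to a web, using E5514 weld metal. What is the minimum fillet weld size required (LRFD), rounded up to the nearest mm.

E55XX → F_EXX = 550 MPa.
Total weld length L = 295 mm.
Required throat t_e = P_u / (φ × 0.6 F_EXX × L) = 467 / (0.75 × 0.6 × 550 × 295 × 10⁻³) = 6.396 mm.
Required leg w = t_e / 0.707 = 9.047 mm → use 10 mm.

w = 10 mm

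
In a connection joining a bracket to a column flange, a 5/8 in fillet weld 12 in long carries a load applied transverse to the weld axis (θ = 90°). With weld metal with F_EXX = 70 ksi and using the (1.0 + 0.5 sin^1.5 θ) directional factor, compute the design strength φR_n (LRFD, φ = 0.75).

t_e = 0.707 × 0.625 = 0.4419 in; A_we = 0.4419 × 12 = 5.302 in².
Directional factor: 1.0 + 0.5 sin^1.5(90°) = 1.5.
F_nw = 0.6 × 70 × 1.5 = 63 ksi.
φR_n = 0.75 × 63 × 5.302 = 250.5 kips.

φR_n ≈ 251 kips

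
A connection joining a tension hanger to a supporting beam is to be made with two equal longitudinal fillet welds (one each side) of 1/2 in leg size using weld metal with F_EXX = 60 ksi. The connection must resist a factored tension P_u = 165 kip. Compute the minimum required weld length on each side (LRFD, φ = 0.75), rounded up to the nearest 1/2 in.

Throat t_e = 0.707 × 0.5 = 0.3535 in.
φr_n = 0.75 × 0.6 × 60 × 0.3535 = 9.544 kip/in.
L_req = P_u / φr_n = 165 / 9.544 = 17.29 in total.
Per side: 17.29 / 2 = 8.644 in.
Round up → use L = 9 in on each side.

L = 9 in on each side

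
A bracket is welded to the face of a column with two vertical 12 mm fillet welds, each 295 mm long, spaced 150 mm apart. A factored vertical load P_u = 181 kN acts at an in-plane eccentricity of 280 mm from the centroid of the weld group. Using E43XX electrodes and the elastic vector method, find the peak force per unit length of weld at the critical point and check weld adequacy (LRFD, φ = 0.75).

f_max ≈ 1270 N/mm; adequate

E43XX → F_EXX = 430 MPa.
Total weld length L_w = 590 mm. Treat welds as unit-width lines.
Polar moment about centroid: J = 2[d³/12 + d(b/2)²] = 2[295³/12 + 295×75²] = 7597000 mm³.
Direct shear f_v = P/L_w = 181×10³ / 590 = 306.8 N/mm (vertical).
Torsion M = P·e = 181×10³ × 280 = 50680000 N·mm.
Critical point at (x, y) = (75, 147.5) from centroid. f_tx = M·y/J = 983.9 N/mm; f_ty = M·x/J = 500.3 N/mm.
Resultant f_max = √[f_tx² + (f_v + f_ty)²] = √[983.9² + (306.8 + 500.3)²] = 1273 N/mm.
Capacity per unit length: φr_n = 0.75 × 0.6 × 430 × (0.707 × 12) = 1642 N/mm.
1273 ≤ 1642 → adequate.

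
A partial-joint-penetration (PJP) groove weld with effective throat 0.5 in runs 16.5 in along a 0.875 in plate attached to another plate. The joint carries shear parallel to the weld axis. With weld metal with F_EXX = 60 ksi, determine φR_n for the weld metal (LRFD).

Effective throat (given) t_e = 0.5 in.
A_we = 0.5 × 16.5 = 8.25 in².
F_nw = 0.6 F_EXX = 36 ksi.
φR_n = 0.75 × 36 × 8.25 = 222.8 kips.

φR_n ≈ 223 kips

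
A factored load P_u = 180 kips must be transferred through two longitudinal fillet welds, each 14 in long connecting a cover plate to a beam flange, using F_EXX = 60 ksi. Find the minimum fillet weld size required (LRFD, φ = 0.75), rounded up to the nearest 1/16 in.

Total weld length L = 28 in.
Required throat t_e = P_u / (φ × 0.6 F_EXX × L) = 180 / (0.75 × 0.6 × 60 × 28) = 0.2381 in.
Required leg w = t_e / 0.707 = 0.3368 in → use 3/8 in.

w = 3/8 in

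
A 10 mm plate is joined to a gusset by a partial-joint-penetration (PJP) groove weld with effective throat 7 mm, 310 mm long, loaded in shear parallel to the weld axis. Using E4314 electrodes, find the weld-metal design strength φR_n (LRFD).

E43XX → F_EXX = 430 MPa.
Effective throat (given) t_e = 7 mm.
A_we = 7 × 310 = 2170 mm².
F_nw = 0.6 F_EXX = 258 MPa.
φR_n = 0.75 × 258 × 2170 × 10⁻³ = 419.9 kN.

φR_n ≈ 420 kN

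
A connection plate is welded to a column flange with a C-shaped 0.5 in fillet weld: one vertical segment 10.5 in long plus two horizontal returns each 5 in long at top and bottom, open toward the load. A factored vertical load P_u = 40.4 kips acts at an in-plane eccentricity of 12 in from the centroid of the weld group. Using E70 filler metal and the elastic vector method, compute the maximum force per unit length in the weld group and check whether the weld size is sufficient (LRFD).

f_max ≈ 8.68 kip/in; adequate

E70XX → F_EXX = 70 ksi.
Total weld length L_w = 20.5 in. Treat welds as unit-width lines.
Centroid: x̄ = 2×5×2.5 / 20.5 = 1.22 in from the vertical weld.
Polar moment about centroid: J = I_x + I_y = [10.5³/12 + 2×5×5.25²] + [10.5×1.22² + 2(5³/12 + 5×1.28²)] = 424.9 in³.
Direct shear f_v = P/L_w = 40.4 / 20.5 = 1.971 kip/in (vertical).
Torsion M = P·e = 40.4 × 12 = 484.8 kip·in.
Critical point at (x, y) = (3.78, 5.25) from centroid. f_tx = M·y/J = 5.99 kip/in; f_ty = M·x/J = 4.313 kip/in.
Resultant f_max = √[f_tx² + (f_v + f_ty)²] = √[5.99² + (1.971 + 4.313)²] = 8.681 kip/in.
Capacity per unit length: φr_n = 0.75 × 0.6 × 70 × (0.707 × 0.5) = 11.14 kip/in.
8.681 ≤ 11.14 → adequate.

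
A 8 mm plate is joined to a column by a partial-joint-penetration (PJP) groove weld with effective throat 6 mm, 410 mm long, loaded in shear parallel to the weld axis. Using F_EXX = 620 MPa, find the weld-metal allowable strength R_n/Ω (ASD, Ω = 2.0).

Effective throat (given) t_e = 6 mm.
A_we = 6 × 410 = 2460 mm².
F_nw = 0.6 F_EXX = 372 MPa.
R_n/Ω = (372 × 2460) / 2.0 × 10⁻³ = 457.6 kN.

R_n/Ω ≈ 458 kN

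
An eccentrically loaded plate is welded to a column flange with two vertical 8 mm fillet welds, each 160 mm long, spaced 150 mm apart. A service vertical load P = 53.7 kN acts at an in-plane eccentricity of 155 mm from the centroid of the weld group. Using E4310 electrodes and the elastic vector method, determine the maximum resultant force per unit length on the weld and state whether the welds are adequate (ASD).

f_max ≈ 498 N/mm; adequate

E43XX → F_EXX = 430 MPa.
Total weld length L_w = 320 mm. Treat welds as unit-width lines.
Polar moment about centroid: J = 2[d³/12 + d(b/2)²] = 2[160³/12 + 160×75²] = 2483000 mm³.
Direct shear f_v = P/L_w = 53.7×10³ / 320 = 167.8 N/mm (vertical).
Torsion M = P·e = 53.7×10³ × 155 = 8323500 N·mm.
Critical point at (x, y) = (75, 80) from centroid. f_tx = M·y/J = 268.2 N/mm; f_ty = M·x/J = 251.4 N/mm.
Resultant f_max = √[f_tx² + (f_v + f_ty)²] = √[268.2² + (167.8 + 251.4)²] = 497.7 N/mm.
Capacity per unit length: r_n/Ω = (1/2.0) × 0.6 × 430 × (0.707 × 8) = 729.6 N/mm.
497.7 ≤ 729.6 → adequate.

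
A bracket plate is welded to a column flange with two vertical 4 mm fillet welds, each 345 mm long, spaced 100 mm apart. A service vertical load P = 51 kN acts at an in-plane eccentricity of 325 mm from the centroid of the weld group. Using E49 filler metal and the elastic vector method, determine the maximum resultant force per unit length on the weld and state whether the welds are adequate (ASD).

f_max ≈ 375 N/mm; adequate

E49XX → F_EXX = 490 MPa.
Total weld length L_w = 690 mm. Treat welds as unit-width lines.
Polar moment about centroid: J = 2[d³/12 + d(b/2)²] = 2[345³/12 + 345×50²] = 8569000 mm³.
Direct shear f_v = P/L_w = 51×10³ / 690 = 73.91 N/mm (vertical).
Torsion M = P·e = 51×10³ × 325 = 16575000 N·mm.
Critical point at (x, y) = (50, 172.5) from centroid. f_tx = M·y/J = 333.7 N/mm; f_ty = M·x/J = 96.72 N/mm.
Resultant f_max = √[f_tx² + (f_v + f_ty)²] = √[333.7² + (73.91 + 96.72)²] = 374.8 N/mm.
Capacity per unit length: r_n/Ω = (1/2.0) × 0.6 × 490 × (0.707 × 4) = 415.7 N/mm.
374.8 ≤ 415.7 → adequate.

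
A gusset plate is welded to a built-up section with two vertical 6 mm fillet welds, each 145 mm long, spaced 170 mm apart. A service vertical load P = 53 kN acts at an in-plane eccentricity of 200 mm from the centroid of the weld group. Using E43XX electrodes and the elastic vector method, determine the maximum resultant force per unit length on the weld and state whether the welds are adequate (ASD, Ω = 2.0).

f_max ≈ 606 N/mm; NOT adequate

E43XX → F_EXX = 430 MPa.
Total weld length L_w = 290 mm. Treat welds as unit-width lines.
Polar moment about centroid: J = 2[d³/12 + d(b/2)²] = 2[145³/12 + 145×85²] = 2603000 mm³.
Direct shear f_v = P/L_w = 53×10³ / 290 = 182.8 N/mm (vertical).
Torsion M = P·e = 53×10³ × 200 = 10600000 N·mm.
Critical point at (x, y) = (85, 72.5) from centroid. f_tx = M·y/J = 295.2 N/mm; f_ty = M·x/J = 346.1 N/mm.
Resultant f_max = √[f_tx² + (f_v + f_ty)²] = √[295.2² + (182.8 + 346.1)²] = 605.7 N/mm.
Capacity per unit length: r_n/Ω = (1/2.0) × 0.6 × 430 × (0.707 × 6) = 547.2 N/mm.
605.7 > 547.2 → NOT adequate.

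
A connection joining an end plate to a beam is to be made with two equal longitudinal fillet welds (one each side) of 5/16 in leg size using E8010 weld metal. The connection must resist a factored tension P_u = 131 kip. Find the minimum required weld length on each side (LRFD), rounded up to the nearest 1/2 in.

E80XX → F_EXX = 80 ksi.
Throat t_e = 0.707 × 0.3125 = 0.2209 in.
φr_n = 0.75 × 0.6 × 80 × 0.2209 = 7.954 kip/in.
L_req = P_u / φr_n = 131 / 7.954 = 16.47 in total.
Per side: 16.47 / 2 = 8.235 in.
Round up → use L = 8.5 in on each side.

L = 8.5 in on each side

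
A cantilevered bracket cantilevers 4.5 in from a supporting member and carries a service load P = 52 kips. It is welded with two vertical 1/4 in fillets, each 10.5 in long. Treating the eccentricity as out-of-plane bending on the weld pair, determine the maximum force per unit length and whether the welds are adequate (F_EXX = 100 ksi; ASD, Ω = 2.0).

f_max ≈ 6.83 kip/in; NOT adequate

L_w = 2 × 10.5 = 21 in; section modulus (unit throat) S = 2 × L²/6 = 36.75 in².
Direct shear f_v = P/L_w = 52/21 = 2.476 kip/in.
Moment M = P × e = 52 × 4.5 = 234 kip·in; bending f_b = M/S = 6.367 kip/in.
f_max = √(f_v² + f_b²) = √(2.476² + 6.367²) = 6.832 kip/in.
r_n/Ω = (1/2.0) × 0.6 × 100 × (0.707 × 0.25) = 5.302 kip/in → NOT adequate.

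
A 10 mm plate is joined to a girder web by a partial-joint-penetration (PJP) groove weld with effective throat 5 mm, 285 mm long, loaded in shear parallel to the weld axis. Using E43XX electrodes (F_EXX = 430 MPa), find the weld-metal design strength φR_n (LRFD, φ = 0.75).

φR_n ≈ 276 kN

Effective throat (given) t_e = 5 mm.
A_we = 5 × 285 = 1425 mm².
F_nw = 0.6 F_EXX = 258 MPa.
φR_n = 0.75 × 258 × 1425 × 10⁻³ = 275.7 kN.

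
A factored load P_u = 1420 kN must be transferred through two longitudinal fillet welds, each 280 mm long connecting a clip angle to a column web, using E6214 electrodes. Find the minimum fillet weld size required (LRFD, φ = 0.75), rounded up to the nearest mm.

E62XX → F_EXX = 620 MPa.
Total weld length L = 560 mm.
Required throat t_e = P_u / (φ × 0.6 F_EXX × L) = 1420 / (0.75 × 0.6 × 620 × 560 × 10⁻³) = 9.089 mm.
Required leg w = t_e / 0.707 = 12.86 mm → use 13 mm.

w = 13 mm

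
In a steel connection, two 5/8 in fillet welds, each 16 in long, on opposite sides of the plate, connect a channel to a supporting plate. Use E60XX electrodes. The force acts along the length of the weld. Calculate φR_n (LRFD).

E60XX → F_EXX = 60 ksi.
Effective throat t_e = 0.707 × 0.625 = 0.4419 in.
Total length L = 32 in; A_we = 0.4419 × 32 = 14.14 in².
F_nw = 0.6 F_EXX = 0.6 × 60 = 36 ksi.
φR_n = 0.75 × 36 × 14.14 = 381.8 kip.

φR_n ≈ 382 kip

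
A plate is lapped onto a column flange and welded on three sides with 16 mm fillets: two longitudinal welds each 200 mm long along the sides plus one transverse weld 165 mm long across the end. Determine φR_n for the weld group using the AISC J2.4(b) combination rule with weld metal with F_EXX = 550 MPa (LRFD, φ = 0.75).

φR_n ≈ 1640 kN

t_e = 0.707 × 16 = 11.31 mm.
R_nwl = 0.6 × 550 × 11.31 × 400 × 10⁻³ = 1493 kN (longitudinal, 2 welds).
R_nwt = 0.6 × 550 × 11.31 × 165 × 10⁻³ = 615.9 kN (transverse, base value).
(i) R_nwl + R_nwt = 2109 kN; (ii) 0.85 R_nwl + 1.5 R_nwt = 2193 kN.
R_n = max = 2193 kN [governs: (ii)]; φR_n = 1645 kN.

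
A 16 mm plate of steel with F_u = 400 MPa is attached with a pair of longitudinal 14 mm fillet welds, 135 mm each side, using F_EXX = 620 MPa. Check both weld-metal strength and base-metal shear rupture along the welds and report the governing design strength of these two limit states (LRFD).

φR_n ≈ 746 kN (weld metal governs)

t_e = 0.707 × 14 = 9.898 mm; L = 270 mm.
Weld metal: φR_n = 0.75 × 0.6 × 620 × 9.898 × 270 × 10⁻³ = 745.6 kN.
Base metal (shear rupture): φR_n = 0.75 × 0.6 × 400 × 16 × 270 × 10⁻³ = 777.6 kN.
Governing: weld metal.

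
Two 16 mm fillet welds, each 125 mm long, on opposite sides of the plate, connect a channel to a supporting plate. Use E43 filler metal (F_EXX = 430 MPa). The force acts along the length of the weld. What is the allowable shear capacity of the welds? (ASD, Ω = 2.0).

R_n/Ω ≈ 365 kN

Effective throat t_e = 0.707 × 16 = 11.31 mm.
Total length L = 250 mm; A_we = 11.31 × 250 = 2828 mm².
F_nw = 0.6 F_EXX = 0.6 × 430 = 258 MPa.
R_n = 258 × 2828 × 10⁻³ = 729.6 kN; R_n/Ω = 729.6/2.0 = 364.8 kN.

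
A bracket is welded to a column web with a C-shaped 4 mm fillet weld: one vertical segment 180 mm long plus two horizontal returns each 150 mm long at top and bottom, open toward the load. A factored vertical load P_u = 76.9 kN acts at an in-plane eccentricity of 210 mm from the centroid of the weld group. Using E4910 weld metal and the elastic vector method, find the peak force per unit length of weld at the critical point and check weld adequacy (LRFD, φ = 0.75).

f_max ≈ 667 N/mm; NOT adequate

E49XX → F_EXX = 490 MPa.
Total weld length L_w = 480 mm. Treat welds as unit-width lines.
Centroid: x̄ = 2×150×75 / 480 = 46.88 mm from the vertical weld.
Polar moment about centroid: J = I_x + I_y = [180³/12 + 2×150×90²] + [180×46.88² + 2(150³/12 + 150×28.12²)] = 4111000 mm³.
Direct shear f_v = P/L_w = 76.9×10³ / 480 = 160.2 N/mm (vertical).
Torsion M = P·e = 76.9×10³ × 210 = 16149000 N·mm.
Critical point at (x, y) = (103.1, 90) from centroid. f_tx = M·y/J = 353.5 N/mm; f_ty = M·x/J = 405.1 N/mm.
Resultant f_max = √[f_tx² + (f_v + f_ty)²] = √[353.5² + (160.2 + 405.1)²] = 666.7 N/mm.
Capacity per unit length: φr_n = 0.75 × 0.6 × 490 × (0.707 × 4) = 623.6 N/mm.
666.7 > 623.6 → NOT adequate.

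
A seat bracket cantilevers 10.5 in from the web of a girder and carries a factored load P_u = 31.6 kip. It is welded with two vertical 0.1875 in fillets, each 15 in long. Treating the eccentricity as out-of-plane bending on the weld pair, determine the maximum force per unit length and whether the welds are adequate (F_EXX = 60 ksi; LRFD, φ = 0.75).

f_max ≈ 4.55 kip/in; NOT adequate

L_w = 2 × 15 = 30 in; section modulus (unit throat) S = 2 × L²/6 = 75 in².
Direct shear f_v = P/L_w = 31.6/30 = 1.053 kip/in.
Moment M = P × e = 31.6 × 10.5 = 331.8 kip·in; bending f_b = M/S = 4.424 kip/in.
f_max = √(f_v² + f_b²) = √(1.053² + 4.424²) = 4.548 kip/in.
φr_n = 0.75 × 0.6 × 60 × (0.707 × 0.1875) = 3.579 kip/in → NOT adequate.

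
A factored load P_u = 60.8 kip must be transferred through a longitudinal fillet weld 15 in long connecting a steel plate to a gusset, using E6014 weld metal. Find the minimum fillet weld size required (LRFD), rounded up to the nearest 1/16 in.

E60XX → F_EXX = 60 ksi.
Total weld length L = 15 in.
Required throat t_e = P_u / (φ × 0.6 F_EXX × L) = 60.8 / (0.75 × 0.6 × 60 × 15) = 0.1501 in.
Required leg w = t_e / 0.707 = 0.2123 in → use 1/4 in.

w = 1/4 in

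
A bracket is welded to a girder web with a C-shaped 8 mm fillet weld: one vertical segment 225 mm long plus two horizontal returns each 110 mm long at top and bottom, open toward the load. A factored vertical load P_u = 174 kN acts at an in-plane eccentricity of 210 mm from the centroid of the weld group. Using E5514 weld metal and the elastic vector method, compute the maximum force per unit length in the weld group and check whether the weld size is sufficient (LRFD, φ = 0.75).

E55XX → F_EXX = 550 MPa.
Total weld length L_w = 445 mm. Treat welds as unit-width lines.
Centroid: x̄ = 2×110×55 / 445 = 27.19 mm from the vertical weld.
Polar moment about centroid: J = I_x + I_y = [225³/12 + 2×110×112.5²] + [225×27.19² + 2(110³/12 + 110×27.81²)] = 4292000 mm³.
Direct shear f_v = P/L_w = 174×10³ / 445 = 391 N/mm (vertical).
Torsion M = P·e = 174×10³ × 210 = 36540000 N·mm.
Critical point at (x, y) = (82.81, 112.5) from centroid. f_tx = M·y/J = 957.8 N/mm; f_ty = M·x/J = 705 N/mm.
Resultant f_max = √[f_tx² + (f_v + f_ty)²] = √[957.8² + (391 + 705)²] = 1456 N/mm.
Capacity per unit length: φr_n = 0.75 × 0.6 × 550 × (0.707 × 8) = 1400 N/mm.
1456 > 1400 → NOT adequate.

f_max ≈ 1460 N/mm; NOT adequate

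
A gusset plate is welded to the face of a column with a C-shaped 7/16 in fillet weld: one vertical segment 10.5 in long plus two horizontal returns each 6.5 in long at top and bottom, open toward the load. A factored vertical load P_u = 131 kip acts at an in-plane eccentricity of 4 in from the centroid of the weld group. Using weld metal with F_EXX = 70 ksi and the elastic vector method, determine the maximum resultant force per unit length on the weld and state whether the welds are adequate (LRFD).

f_max ≈ 11.1 kip/in; NOT adequate

Total weld length L_w = 23.5 in. Treat welds as unit-width lines.
Centroid: x̄ = 2×6.5×3.25 / 23.5 = 1.798 in from the vertical weld.
Polar moment about centroid: J = I_x + I_y = [10.5³/12 + 2×6.5×5.25²] + [10.5×1.798² + 2(6.5³/12 + 6.5×1.452²)] = 561.9 in³.
Direct shear f_v = P/L_w = 131 / 23.5 = 5.574 kip/in (vertical).
Torsion M = P·e = 131 × 4 = 524 kip·in.
Critical point at (x, y) = (4.702, 5.25) from centroid. f_tx = M·y/J = 4.896 kip/in; f_ty = M·x/J = 4.385 kip/in.
Resultant f_max = √[f_tx² + (f_v + f_ty)²] = √[4.896² + (5.574 + 4.385)²] = 11.1 kip/in.
Capacity per unit length: φr_n = 0.75 × 0.6 × 70 × (0.707 × 0.4375) = 9.743 kip/in.
11.1 > 9.743 → NOT adequate.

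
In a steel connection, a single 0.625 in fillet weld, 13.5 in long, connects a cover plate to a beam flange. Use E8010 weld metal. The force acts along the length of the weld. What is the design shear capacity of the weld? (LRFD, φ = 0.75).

φR_n ≈ 215 kips

E80XX → F_EXX = 80 ksi.
Effective throat t_e = 0.707 × 0.625 = 0.4419 in.
Total length L = 13.5 in; A_we = 0.4419 × 13.5 = 5.965 in².
F_nw = 0.6 F_EXX = 0.6 × 80 = 48 ksi.
φR_n = 0.75 × 48 × 5.965 = 214.8 kips.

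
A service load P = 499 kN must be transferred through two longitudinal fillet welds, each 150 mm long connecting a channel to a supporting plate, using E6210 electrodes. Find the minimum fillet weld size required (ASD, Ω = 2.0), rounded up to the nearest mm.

E62XX → F_EXX = 620 MPa.
Total weld length L = 300 mm.
Required throat t_e = P × Ω / (0.6 F_EXX × L) = 499 × 2.0 / (0.6 × 620 × 300 × 10⁻³) = 8.943 mm.
Required leg w = t_e / 0.707 = 12.65 mm → use 13 mm.

w = 13 mm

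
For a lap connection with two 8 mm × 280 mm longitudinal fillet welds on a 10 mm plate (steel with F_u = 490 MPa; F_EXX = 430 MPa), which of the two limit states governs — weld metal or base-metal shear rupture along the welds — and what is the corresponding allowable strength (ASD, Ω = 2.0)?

t_e = 0.707 × 8 = 5.656 mm; L = 560 mm.
Weld metal: R_n/Ω = (1/2.0) × 0.6 × 430 × 5.656 × 560 × 10⁻³ = 408.6 kN.
Base metal (shear rupture): R_n/Ω = (1/2.0) × 0.6 × 490 × 10 × 560 × 10⁻³ = 823.2 kN.
Governing: weld metal.

R_n/Ω ≈ 409 kN (weld metal governs)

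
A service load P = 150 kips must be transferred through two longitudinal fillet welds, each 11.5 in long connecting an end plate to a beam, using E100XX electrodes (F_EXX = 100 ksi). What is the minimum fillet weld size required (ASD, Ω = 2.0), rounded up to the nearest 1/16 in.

Total weld length L = 23 in.
Required throat t_e = P × Ω / (0.6 F_EXX × L) = 150 × 2.0 / (0.6 × 100 × 23) = 0.2174 in.
Required leg w = t_e / 0.707 = 0.3075 in → use 5/16 in.

w = 5/16 in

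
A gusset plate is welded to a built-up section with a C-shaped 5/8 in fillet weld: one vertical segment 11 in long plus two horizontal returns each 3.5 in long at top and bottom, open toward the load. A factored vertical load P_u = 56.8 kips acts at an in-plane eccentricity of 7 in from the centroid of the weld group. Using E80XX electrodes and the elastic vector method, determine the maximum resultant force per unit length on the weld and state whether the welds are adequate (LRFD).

f_max ≈ 9.05 kip/in; adequate

E80XX → F_EXX = 80 ksi.
Total weld length L_w = 18 in. Treat welds as unit-width lines.
Centroid: x̄ = 2×3.5×1.75 / 18 = 0.6806 in from the vertical weld.
Polar moment about centroid: J = I_x + I_y = [11³/12 + 2×3.5×5.5²] + [11×0.6806² + 2(3.5³/12 + 3.5×1.069²)] = 342.9 in³.
Direct shear f_v = P/L_w = 56.8 / 18 = 3.156 kip/in (vertical).
Torsion M = P·e = 56.8 × 7 = 397.6 kip·in.
Critical point at (x, y) = (2.819, 5.5) from centroid. f_tx = M·y/J = 6.377 kip/in; f_ty = M·x/J = 3.269 kip/in.
Resultant f_max = √[f_tx² + (f_v + f_ty)²] = √[6.377² + (3.156 + 3.269)²] = 9.052 kip/in.
Capacity per unit length: φr_n = 0.75 × 0.6 × 80 × (0.707 × 0.625) = 15.91 kip/in.
9.052 ≤ 15.91 → adequate.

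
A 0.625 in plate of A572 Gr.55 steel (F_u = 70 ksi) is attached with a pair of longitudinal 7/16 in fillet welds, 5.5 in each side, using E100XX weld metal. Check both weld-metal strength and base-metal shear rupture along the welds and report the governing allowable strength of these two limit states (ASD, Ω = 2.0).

E100XX → F_EXX = 100 ksi.
t_e = 0.707 × 0.4375 = 0.3093 in; L = 11 in.
Weld metal: R_n/Ω = (1/2.0) × 0.6 × 100 × 0.3093 × 11 = 102.1 kips.
Base metal (shear rupture): R_n/Ω = (1/2.0) × 0.6 × 70 × 0.625 × 11 = 144.4 kips.
Governing: weld metal.

R_n/Ω ≈ 102 kips (weld metal governs)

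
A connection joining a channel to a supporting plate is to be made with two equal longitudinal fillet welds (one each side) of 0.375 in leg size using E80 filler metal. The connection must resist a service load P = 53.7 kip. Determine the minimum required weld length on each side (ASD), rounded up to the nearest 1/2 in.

E80XX → F_EXX = 80 ksi.
Throat t_e = 0.707 × 0.375 = 0.2651 in.
r_n/Ω = (0.6 × 80 × 0.2651) / 2.0 = 6.363 kip/in.
L_req = P / (r_n/Ω) = 53.7 / 6.363 = 8.439 in total.
Per side: 8.439 / 2 = 4.22 in.
Round up → use L = 4.5 in on each side.

L = 4.5 in on each side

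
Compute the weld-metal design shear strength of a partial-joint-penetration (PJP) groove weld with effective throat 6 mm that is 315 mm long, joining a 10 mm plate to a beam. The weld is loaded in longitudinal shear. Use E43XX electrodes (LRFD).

φR_n ≈ 366 kN

E43XX → F_EXX = 430 MPa.
Effective throat (given) t_e = 6 mm.
A_we = 6 × 315 = 1890 mm².
F_nw = 0.6 F_EXX = 258 MPa.
φR_n = 0.75 × 258 × 1890 × 10⁻³ = 365.7 kN.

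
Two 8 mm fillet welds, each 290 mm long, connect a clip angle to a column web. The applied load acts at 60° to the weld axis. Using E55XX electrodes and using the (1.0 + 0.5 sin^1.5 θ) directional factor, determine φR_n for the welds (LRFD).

φR_n ≈ 1140 kN

E55XX → F_EXX = 550 MPa.
t_e = 0.707 × 8 = 5.656 mm; A_we = 5.656 × 580 = 3280 mm².
Directional factor: 1.0 + 0.5 sin^1.5(60°) = 1.403.
F_nw = 0.6 × 550 × 1.403 = 463 MPa.
φR_n = 0.75 × 463 × 3280 × 10⁻³ = 1139 kN.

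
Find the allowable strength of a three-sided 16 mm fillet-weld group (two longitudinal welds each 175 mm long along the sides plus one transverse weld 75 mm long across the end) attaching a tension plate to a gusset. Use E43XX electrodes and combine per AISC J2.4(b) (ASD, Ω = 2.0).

R_n/Ω ≈ 620 kN

E43XX → F_EXX = 430 MPa.
t_e = 0.707 × 16 = 11.31 mm.
R_nwl = 0.6 × 430 × 11.31 × 350 × 10⁻³ = 1021 kN (longitudinal, 2 welds).
R_nwt = 0.6 × 430 × 11.31 × 75 × 10⁻³ = 218.9 kN (transverse, base value).
(i) R_nwl + R_nwt = 1240 kN; (ii) 0.85 R_nwl + 1.5 R_nwt = 1197 kN.
R_n = max = 1240 kN [governs: (i)]; R_n/Ω = 620.2 kN.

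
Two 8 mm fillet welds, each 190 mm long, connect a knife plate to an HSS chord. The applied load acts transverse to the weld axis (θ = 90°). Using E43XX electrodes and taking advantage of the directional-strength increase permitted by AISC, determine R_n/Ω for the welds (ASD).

E43XX → F_EXX = 430 MPa.
t_e = 0.707 × 8 = 5.656 mm; A_we = 5.656 × 380 = 2149 mm².
Directional factor: 1.0 + 0.5 sin^1.5(90°) = 1.5.
F_nw = 0.6 × 430 × 1.5 = 387 MPa.
R_n/Ω = (387 × 2149) / 2.0 × 10⁻³ = 415.9 kN.

R_n/Ω ≈ 416 kN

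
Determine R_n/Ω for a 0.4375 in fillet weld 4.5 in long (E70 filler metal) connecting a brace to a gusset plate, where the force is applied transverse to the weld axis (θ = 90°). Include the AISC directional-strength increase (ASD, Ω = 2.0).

R_n/Ω ≈ 43.8 kip

E70XX → F_EXX = 70 ksi.
t_e = 0.707 × 0.4375 = 0.3093 in; A_we = 0.3093 × 4.5 = 1.392 in².
Directional factor: 1.0 + 0.5 sin^1.5(90°) = 1.5.
F_nw = 0.6 × 70 × 1.5 = 63 ksi.
R_n/Ω = (63 × 1.392) / 2.0 = 43.85 kip.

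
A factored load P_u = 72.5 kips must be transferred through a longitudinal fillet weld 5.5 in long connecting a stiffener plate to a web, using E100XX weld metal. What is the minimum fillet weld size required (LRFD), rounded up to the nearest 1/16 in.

w = 7/16 in

E100XX → F_EXX = 100 ksi.
Total weld length L = 5.5 in.
Required throat t_e = P_u / (φ × 0.6 F_EXX × L) = 72.5 / (0.75 × 0.6 × 100 × 5.5) = 0.2929 in.
Required leg w = t_e / 0.707 = 0.4143 in → use 7/16 in.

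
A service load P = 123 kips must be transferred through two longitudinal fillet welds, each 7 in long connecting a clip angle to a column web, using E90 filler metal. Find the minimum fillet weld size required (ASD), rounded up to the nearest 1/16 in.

E90XX → F_EXX = 90 ksi.
Total weld length L = 14 in.
Required throat t_e = P × Ω / (0.6 F_EXX × L) = 123 × 2.0 / (0.6 × 90 × 14) = 0.3254 in.
Required leg w = t_e / 0.707 = 0.4603 in → use 1/2 in.

w = 1/2 in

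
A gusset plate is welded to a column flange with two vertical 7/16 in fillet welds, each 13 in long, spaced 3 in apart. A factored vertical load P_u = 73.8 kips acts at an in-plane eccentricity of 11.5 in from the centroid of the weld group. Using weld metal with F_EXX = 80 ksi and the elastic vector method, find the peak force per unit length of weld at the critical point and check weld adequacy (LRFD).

f_max ≈ 14.2 kip/in; NOT adequate

Total weld length L_w = 26 in. Treat welds as unit-width lines.
Polar moment about centroid: J = 2[d³/12 + d(b/2)²] = 2[13³/12 + 13×1.5²] = 424.7 in³.
Direct shear f_v = P/L_w = 73.8 / 26 = 2.838 kip/in (vertical).
Torsion M = P·e = 73.8 × 11.5 = 848.7 kip·in.
Critical point at (x, y) = (1.5, 6.5) from centroid. f_tx = M·y/J = 12.99 kip/in; f_ty = M·x/J = 2.998 kip/in.
Resultant f_max = √[f_tx² + (f_v + f_ty)²] = √[12.99² + (2.838 + 2.998)²] = 14.24 kip/in.
Capacity per unit length: φr_n = 0.75 × 0.6 × 80 × (0.707 × 0.4375) = 11.14 kip/in.
14.24 > 11.14 → NOT adequate.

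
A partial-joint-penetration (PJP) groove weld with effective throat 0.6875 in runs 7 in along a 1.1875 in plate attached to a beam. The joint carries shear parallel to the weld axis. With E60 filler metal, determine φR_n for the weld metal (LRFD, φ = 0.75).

φR_n ≈ 130 kips

E60XX → F_EXX = 60 ksi.
Effective throat (given) t_e = 0.6875 in.
A_we = 0.6875 × 7 = 4.812 in².
F_nw = 0.6 F_EXX = 36 ksi.
φR_n = 0.75 × 36 × 4.812 = 129.9 kips.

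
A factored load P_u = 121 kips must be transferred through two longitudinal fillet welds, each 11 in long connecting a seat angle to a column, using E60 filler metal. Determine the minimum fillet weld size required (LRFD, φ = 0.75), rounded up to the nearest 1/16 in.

w = 5/16 in

E60XX → F_EXX = 60 ksi.
Total weld length L = 22 in.
Required throat t_e = P_u / (φ × 0.6 F_EXX × L) = 121 / (0.75 × 0.6 × 60 × 22) = 0.2037 in.
Required leg w = t_e / 0.707 = 0.2881 in → use 5/16 in.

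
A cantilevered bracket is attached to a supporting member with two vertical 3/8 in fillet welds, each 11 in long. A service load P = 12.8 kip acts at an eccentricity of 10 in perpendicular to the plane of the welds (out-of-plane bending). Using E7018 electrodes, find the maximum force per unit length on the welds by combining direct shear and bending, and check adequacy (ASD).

f_max ≈ 3.23 kip/in; adequate

E70XX → F_EXX = 70 ksi.
L_w = 2 × 11 = 22 in; section modulus (unit throat) S = 2 × L²/6 = 40.33 in².
Direct shear f_v = P/L_w = 12.8/22 = 0.5818 kip/in.
Moment M = P × e = 12.8 × 10 = 128 kip·in; bending f_b = M/S = 3.174 kip/in.
f_max = √(f_v² + f_b²) = √(0.5818² + 3.174²) = 3.226 kip/in.
r_n/Ω = (1/2.0) × 0.6 × 70 × (0.707 × 0.375) = 5.568 kip/in → adequate.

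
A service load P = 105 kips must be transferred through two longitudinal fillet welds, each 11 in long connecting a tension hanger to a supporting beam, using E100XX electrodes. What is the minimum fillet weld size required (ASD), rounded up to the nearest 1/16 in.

E100XX → F_EXX = 100 ksi.
Total weld length L = 22 in.
Required throat t_e = P × Ω / (0.6 F_EXX × L) = 105 × 2.0 / (0.6 × 100 × 22) = 0.1591 in.
Required leg w = t_e / 0.707 = 0.225 in → use 1/4 in.

w = 1/4 in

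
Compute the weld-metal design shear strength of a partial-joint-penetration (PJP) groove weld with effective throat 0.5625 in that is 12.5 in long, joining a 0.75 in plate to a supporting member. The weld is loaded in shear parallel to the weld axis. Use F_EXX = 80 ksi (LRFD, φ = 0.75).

Effective throat (given) t_e = 0.5625 in.
A_we = 0.5625 × 12.5 = 7.031 in².
F_nw = 0.6 F_EXX = 48 ksi.
φR_n = 0.75 × 48 × 7.031 = 253.1 kips.

φR_n ≈ 253 kips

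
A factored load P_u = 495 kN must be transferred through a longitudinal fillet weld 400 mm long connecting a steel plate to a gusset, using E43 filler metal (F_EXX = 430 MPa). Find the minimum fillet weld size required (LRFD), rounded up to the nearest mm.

w = 10 mm

Total weld length L = 400 mm.
Required throat t_e = P_u / (φ × 0.6 F_EXX × L) = 495 / (0.75 × 0.6 × 430 × 400 × 10⁻³) = 6.395 mm.
Required leg w = t_e / 0.707 = 9.046 mm → use 10 mm.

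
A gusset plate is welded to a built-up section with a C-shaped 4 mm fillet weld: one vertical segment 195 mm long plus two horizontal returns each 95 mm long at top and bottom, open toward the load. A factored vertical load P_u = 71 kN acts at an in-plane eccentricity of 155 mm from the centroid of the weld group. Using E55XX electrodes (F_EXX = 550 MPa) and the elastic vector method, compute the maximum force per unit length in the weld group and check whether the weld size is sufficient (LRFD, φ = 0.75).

f_max ≈ 606 N/mm; adequate

Total weld length L_w = 385 mm. Treat welds as unit-width lines.
Centroid: x̄ = 2×95×47.5 / 385 = 23.44 mm from the vertical weld.
Polar moment about centroid: J = I_x + I_y = [195³/12 + 2×95×97.5²] + [195×23.44² + 2(95³/12 + 95×24.06²)] = 2784000 mm³.
Direct shear f_v = P/L_w = 71×10³ / 385 = 184.4 N/mm (vertical).
Torsion M = P·e = 71×10³ × 155 = 11005000 N·mm.
Critical point at (x, y) = (71.56, 97.5) from centroid. f_tx = M·y/J = 385.4 N/mm; f_ty = M·x/J = 282.9 N/mm.
Resultant f_max = √[f_tx² + (f_v + f_ty)²] = √[385.4² + (184.4 + 282.9)²] = 605.7 N/mm.
Capacity per unit length: φr_n = 0.75 × 0.6 × 550 × (0.707 × 4) = 699.9 N/mm.
605.7 ≤ 699.9 → adequate.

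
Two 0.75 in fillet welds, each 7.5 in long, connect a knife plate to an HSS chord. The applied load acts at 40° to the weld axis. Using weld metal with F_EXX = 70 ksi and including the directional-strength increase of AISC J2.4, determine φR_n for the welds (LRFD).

φR_n ≈ 315 kip

t_e = 0.707 × 0.75 = 0.5302 in; A_we = 0.5302 × 15 = 7.954 in².
Directional factor: 1.0 + 0.5 sin^1.5(40°) = 1.258.
F_nw = 0.6 × 70 × 1.258 = 52.82 ksi.
φR_n = 0.75 × 52.82 × 7.954 = 315.1 kip.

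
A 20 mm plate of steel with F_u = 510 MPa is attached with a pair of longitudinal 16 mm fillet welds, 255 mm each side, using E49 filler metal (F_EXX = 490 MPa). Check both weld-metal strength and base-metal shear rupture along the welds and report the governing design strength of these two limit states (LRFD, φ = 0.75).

t_e = 0.707 × 16 = 11.31 mm; L = 510 mm.
Weld metal: φR_n = 0.75 × 0.6 × 490 × 11.31 × 510 × 10⁻³ = 1272 kN.
Base metal (shear rupture): φR_n = 0.75 × 0.6 × 510 × 20 × 510 × 10⁻³ = 2341 kN.
Governing: weld metal.

φR_n ≈ 1270 kN (weld metal governs)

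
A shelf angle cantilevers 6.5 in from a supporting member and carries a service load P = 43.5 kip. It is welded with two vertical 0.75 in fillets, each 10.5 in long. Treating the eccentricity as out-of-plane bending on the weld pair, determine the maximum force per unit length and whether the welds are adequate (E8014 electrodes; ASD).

E80XX → F_EXX = 80 ksi.
L_w = 2 × 10.5 = 21 in; section modulus (unit throat) S = 2 × L²/6 = 36.75 in².
Direct shear f_v = P/L_w = 43.5/21 = 2.071 kip/in.
Moment M = P × e = 43.5 × 6.5 = 282.75 kip·in; bending f_b = M/S = 7.694 kip/in.
f_max = √(f_v² + f_b²) = √(2.071² + 7.694²) = 7.968 kip/in.
r_n/Ω = (1/2.0) × 0.6 × 80 × (0.707 × 0.75) = 12.73 kip/in → adequate.

f_max ≈ 7.97 kip/in; adequate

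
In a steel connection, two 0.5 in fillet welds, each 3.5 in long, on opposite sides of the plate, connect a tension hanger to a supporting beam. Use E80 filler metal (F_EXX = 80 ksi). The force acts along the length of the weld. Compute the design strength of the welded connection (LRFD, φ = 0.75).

Effective throat t_e = 0.707 × 0.5 = 0.3535 in.
Total length L = 7 in; A_we = 0.3535 × 7 = 2.474 in².
F_nw = 0.6 F_EXX = 0.6 × 80 = 48 ksi.
φR_n = 0.75 × 48 × 2.474 = 89.08 kip.

φR_n ≈ 89.1 kip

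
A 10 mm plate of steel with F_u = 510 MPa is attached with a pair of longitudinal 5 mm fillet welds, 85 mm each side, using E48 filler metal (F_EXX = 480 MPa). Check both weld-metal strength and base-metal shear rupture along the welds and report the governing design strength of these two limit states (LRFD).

φR_n ≈ 130 kN (weld metal governs)

t_e = 0.707 × 5 = 3.535 mm; L = 170 mm.
Weld metal: φR_n = 0.75 × 0.6 × 480 × 3.535 × 170 × 10⁻³ = 129.8 kN.
Base metal (shear rupture): φR_n = 0.75 × 0.6 × 510 × 10 × 170 × 10⁻³ = 390.2 kN.
Governing: weld metal.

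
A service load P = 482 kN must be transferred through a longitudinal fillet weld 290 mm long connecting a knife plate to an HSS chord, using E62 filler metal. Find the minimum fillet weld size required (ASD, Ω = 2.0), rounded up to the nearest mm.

w = 13 mm

E62XX → F_EXX = 620 MPa.
Total weld length L = 290 mm.
Required throat t_e = P × Ω / (0.6 F_EXX × L) = 482 × 2.0 / (0.6 × 620 × 290 × 10⁻³) = 8.936 mm.
Required leg w = t_e / 0.707 = 12.64 mm → use 13 mm.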